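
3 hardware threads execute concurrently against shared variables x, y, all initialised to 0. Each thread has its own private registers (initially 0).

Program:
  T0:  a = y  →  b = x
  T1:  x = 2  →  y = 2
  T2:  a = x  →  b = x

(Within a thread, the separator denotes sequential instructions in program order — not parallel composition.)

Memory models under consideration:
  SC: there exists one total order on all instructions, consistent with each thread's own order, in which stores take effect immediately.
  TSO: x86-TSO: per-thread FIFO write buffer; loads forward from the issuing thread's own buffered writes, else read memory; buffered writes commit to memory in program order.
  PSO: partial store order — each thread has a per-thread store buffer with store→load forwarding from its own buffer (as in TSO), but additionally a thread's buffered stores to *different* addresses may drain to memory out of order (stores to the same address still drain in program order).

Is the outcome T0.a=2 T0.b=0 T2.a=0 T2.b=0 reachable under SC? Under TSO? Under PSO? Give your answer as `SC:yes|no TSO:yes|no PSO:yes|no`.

outcome vector order: (T0.a,T0.b,T2.a,T2.b)
[SC] allowed = {0/0/0/0; 0/0/0/2; 0/0/2/2; 0/2/0/0; 0/2/0/2; 0/2/2/2; 2/2/0/0; 2/2/0/2; 2/2/2/2}
[TSO] allowed = {0/0/0/0; 0/0/0/2; 0/0/2/2; 0/2/0/0; 0/2/0/2; 0/2/2/2; 2/2/0/0; 2/2/0/2; 2/2/2/2}
[PSO] allowed = {0/0/0/0; 0/0/0/2; 0/0/2/2; 0/2/0/0; 0/2/0/2; 0/2/2/2; 2/0/0/0; 2/0/0/2; 2/0/2/2; 2/2/0/0; 2/2/0/2; 2/2/2/2}
target 2/0/0/0 ∈ {PSO}

SC:no TSO:no PSO:yes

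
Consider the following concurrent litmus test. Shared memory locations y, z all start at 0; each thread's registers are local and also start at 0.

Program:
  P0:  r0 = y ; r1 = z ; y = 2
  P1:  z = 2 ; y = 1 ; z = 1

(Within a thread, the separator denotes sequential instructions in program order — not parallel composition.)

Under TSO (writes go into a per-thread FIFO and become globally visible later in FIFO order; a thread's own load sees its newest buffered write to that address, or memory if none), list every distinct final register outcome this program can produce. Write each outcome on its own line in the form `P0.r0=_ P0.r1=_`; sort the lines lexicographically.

outcome vector order: (P0.r0,P0.r1)
|TSO outcomes| = 5

P0.r0=0 P0.r1=0
P0.r0=0 P0.r1=1
P0.r0=0 P0.r1=2
P0.r0=1 P0.r1=1
P0.r0=1 P0.r1=2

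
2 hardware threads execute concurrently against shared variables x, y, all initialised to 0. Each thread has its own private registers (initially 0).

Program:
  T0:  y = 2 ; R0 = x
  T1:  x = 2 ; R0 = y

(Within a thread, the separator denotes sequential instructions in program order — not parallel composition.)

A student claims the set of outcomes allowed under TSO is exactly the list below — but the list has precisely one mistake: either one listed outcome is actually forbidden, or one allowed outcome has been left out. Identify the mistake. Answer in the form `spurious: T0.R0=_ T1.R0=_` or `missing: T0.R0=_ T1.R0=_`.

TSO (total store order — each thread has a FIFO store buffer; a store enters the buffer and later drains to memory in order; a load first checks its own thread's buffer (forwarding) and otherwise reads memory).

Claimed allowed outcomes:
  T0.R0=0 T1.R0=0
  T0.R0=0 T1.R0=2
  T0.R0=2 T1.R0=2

missing: T0.R0=2 T1.R0=0

outcome vector order: (T0.R0,T1.R0)
under TSO → <0 0>, <0 2>, <2 0>, <2 2>
TSO∖claimed = {<2 0>}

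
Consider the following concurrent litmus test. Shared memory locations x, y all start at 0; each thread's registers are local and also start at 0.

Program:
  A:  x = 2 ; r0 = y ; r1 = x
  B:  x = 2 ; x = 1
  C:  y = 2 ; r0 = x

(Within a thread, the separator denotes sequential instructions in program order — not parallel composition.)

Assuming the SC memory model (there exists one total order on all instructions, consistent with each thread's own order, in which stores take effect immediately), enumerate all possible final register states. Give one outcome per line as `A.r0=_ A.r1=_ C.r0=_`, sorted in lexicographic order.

outcome vector order: (A.r0,A.r1,C.r0)
|SC outcomes| = 10

A.r0=0 A.r1=1 C.r0=1
A.r0=0 A.r1=1 C.r0=2
A.r0=0 A.r1=2 C.r0=1
A.r0=0 A.r1=2 C.r0=2
A.r0=2 A.r1=1 C.r0=0
A.r0=2 A.r1=1 C.r0=1
A.r0=2 A.r1=1 C.r0=2
A.r0=2 A.r1=2 C.r0=0
A.r0=2 A.r1=2 C.r0=1
A.r0=2 A.r1=2 C.r0=2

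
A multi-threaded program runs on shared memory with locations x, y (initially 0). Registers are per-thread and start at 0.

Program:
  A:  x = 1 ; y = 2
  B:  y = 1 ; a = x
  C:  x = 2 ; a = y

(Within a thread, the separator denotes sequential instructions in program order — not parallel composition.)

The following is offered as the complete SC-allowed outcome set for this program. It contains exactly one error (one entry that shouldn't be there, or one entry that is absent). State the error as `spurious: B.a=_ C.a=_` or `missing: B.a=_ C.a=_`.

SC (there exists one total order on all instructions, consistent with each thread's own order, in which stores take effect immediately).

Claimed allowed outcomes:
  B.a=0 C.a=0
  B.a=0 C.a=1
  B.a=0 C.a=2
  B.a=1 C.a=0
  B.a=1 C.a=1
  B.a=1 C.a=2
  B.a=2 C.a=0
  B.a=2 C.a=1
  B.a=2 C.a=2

outcome vector order: (B.a,C.a)
under SC → 0/1 0/2 1/0 1/1 1/2 2/0 2/1 2/2
claimed∖SC = {0/0}

spurious: B.a=0 C.a=0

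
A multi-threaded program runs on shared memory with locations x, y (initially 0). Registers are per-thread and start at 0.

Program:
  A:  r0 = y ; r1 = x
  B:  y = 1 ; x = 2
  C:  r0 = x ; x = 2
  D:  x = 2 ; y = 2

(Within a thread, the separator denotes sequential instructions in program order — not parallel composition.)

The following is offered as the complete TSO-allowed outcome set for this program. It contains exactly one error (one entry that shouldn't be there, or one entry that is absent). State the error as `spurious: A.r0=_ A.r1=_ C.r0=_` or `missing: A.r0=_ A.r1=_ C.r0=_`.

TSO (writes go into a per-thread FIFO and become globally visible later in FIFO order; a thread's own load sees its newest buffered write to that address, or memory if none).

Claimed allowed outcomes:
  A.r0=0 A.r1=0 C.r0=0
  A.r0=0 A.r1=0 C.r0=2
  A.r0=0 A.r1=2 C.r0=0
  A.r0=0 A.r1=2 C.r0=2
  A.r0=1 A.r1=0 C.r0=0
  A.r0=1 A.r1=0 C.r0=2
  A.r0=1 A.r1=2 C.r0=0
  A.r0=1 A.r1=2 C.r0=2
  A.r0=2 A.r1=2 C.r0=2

outcome vector order: (A.r0,A.r1,C.r0)
TSO (10): 000, 002, 020, 022, 100, 102, 120, 122, 220, 222
TSO∖claimed = {220}

missing: A.r0=2 A.r1=2 C.r0=0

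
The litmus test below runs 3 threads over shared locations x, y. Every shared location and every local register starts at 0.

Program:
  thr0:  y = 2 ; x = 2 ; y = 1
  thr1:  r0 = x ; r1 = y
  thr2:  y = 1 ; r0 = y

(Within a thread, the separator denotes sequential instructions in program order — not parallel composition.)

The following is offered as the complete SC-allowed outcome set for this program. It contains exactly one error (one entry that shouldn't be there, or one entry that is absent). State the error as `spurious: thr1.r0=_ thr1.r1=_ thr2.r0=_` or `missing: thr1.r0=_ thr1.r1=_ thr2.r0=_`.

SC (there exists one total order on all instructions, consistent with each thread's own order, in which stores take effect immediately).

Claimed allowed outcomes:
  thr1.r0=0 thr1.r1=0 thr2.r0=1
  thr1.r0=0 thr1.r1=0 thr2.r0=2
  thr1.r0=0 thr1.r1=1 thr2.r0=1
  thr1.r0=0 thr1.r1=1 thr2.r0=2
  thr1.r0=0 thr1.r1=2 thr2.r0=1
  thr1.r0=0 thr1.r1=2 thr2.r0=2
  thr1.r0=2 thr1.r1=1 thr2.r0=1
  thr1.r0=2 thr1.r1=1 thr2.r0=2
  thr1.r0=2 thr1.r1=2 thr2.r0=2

outcome vector order: (thr1.r0,thr1.r1,thr2.r0)
SC: 10 outcomes — {(0,0,1) (0,0,2) (0,1,1) (0,1,2) (0,2,1) (0,2,2) (2,1,1) (2,1,2) (2,2,1) (2,2,2)}
SC∖claimed = {(2,2,1)}

missing: thr1.r0=2 thr1.r1=2 thr2.r0=1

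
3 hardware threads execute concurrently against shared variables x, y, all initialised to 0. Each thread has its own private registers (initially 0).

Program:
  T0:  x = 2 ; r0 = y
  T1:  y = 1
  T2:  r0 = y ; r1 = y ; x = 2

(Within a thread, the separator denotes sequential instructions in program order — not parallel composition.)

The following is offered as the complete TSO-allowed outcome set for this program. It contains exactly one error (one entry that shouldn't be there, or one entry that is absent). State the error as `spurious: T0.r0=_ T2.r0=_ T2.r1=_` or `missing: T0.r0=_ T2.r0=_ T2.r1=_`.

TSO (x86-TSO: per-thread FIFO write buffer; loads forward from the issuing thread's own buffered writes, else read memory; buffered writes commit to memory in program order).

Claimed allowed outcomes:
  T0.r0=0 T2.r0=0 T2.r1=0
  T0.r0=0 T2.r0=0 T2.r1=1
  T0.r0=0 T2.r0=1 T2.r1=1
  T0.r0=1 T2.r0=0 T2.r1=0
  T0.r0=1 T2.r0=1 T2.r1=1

missing: T0.r0=1 T2.r0=0 T2.r1=1

outcome vector order: (T0.r0,T2.r0,T2.r1)
[TSO] allowed = {000 001 011 100 101 111}
TSO∖claimed = {101}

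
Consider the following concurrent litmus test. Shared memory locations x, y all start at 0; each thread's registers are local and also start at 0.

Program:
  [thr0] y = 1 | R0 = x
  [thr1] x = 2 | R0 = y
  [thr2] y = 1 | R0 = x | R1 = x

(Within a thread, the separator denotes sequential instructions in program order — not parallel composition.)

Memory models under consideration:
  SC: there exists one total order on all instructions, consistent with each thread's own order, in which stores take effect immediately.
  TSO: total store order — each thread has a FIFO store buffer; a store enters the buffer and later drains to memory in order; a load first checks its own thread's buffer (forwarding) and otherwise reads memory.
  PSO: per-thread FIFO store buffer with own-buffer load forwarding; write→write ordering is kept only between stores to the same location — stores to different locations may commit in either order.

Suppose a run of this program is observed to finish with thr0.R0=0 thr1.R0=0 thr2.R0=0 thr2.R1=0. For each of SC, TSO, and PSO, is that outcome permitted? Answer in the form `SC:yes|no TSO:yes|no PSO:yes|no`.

SC:no TSO:yes PSO:yes

outcome vector order: (thr0.R0,thr1.R0,thr2.R0,thr2.R1)
[SC] allowed = {0/1/0/0; 0/1/0/2; 0/1/2/2; 2/0/2/2; 2/1/0/0; 2/1/0/2; 2/1/2/2}
[TSO] allowed = {0/0/0/0; 0/0/0/2; 0/0/2/2; 0/1/0/0; 0/1/0/2; 0/1/2/2; 2/0/0/0; 2/0/0/2; 2/0/2/2; 2/1/0/0; 2/1/0/2; 2/1/2/2}
[PSO] allowed = {0/0/0/0; 0/0/0/2; 0/0/2/2; 0/1/0/0; 0/1/0/2; 0/1/2/2; 2/0/0/0; 2/0/0/2; 2/0/2/2; 2/1/0/0; 2/1/0/2; 2/1/2/2}
target 0/0/0/0 ∈ {TSO,PSO}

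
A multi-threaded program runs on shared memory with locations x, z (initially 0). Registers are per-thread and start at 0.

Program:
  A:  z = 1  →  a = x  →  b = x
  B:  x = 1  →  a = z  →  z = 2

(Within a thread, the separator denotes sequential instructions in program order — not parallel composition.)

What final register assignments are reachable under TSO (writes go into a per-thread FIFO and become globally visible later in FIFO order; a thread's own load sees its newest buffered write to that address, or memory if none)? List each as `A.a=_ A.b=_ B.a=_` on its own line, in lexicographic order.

outcome vector order: (A.a,A.b,B.a)
|TSO outcomes| = 6

A.a=0 A.b=0 B.a=0
A.a=0 A.b=0 B.a=1
A.a=0 A.b=1 B.a=0
A.a=0 A.b=1 B.a=1
A.a=1 A.b=1 B.a=0
A.a=1 A.b=1 B.a=1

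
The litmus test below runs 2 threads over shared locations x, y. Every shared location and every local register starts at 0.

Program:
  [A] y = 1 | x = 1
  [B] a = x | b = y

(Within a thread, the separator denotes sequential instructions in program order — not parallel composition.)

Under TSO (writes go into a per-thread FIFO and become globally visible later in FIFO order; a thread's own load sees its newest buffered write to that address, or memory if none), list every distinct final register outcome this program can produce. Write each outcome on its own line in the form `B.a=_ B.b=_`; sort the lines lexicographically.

B.a=0 B.b=0
B.a=0 B.b=1
B.a=1 B.b=1

outcome vector order: (B.a,B.b)
|TSO outcomes| = 3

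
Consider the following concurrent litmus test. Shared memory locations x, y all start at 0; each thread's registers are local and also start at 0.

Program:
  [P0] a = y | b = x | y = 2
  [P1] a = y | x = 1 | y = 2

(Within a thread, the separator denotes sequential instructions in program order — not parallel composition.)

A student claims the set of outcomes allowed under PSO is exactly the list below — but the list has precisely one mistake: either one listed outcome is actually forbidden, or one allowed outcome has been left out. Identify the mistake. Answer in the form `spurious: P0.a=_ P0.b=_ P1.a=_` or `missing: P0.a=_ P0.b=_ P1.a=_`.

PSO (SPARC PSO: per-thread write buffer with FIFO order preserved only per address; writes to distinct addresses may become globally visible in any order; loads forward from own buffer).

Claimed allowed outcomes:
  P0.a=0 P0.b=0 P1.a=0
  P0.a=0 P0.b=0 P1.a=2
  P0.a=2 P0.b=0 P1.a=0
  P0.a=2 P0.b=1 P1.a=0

missing: P0.a=0 P0.b=1 P1.a=0

outcome vector order: (P0.a,P0.b,P1.a)
PSO: 5 outcomes — {<0 0 0>; <0 0 2>; <0 1 0>; <2 0 0>; <2 1 0>}
PSO∖claimed = {<0 1 0>}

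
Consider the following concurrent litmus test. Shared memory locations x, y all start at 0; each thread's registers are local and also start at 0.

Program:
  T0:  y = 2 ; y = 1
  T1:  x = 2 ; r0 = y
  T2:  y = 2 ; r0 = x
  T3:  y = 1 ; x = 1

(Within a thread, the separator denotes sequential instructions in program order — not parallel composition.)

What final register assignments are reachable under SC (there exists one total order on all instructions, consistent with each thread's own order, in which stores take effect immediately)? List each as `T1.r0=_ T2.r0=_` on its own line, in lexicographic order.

outcome vector order: (T1.r0,T2.r0)
|SC outcomes| = 8

T1.r0=0 T2.r0=1
T1.r0=0 T2.r0=2
T1.r0=1 T2.r0=0
T1.r0=1 T2.r0=1
T1.r0=1 T2.r0=2
T1.r0=2 T2.r0=0
T1.r0=2 T2.r0=1
T1.r0=2 T2.r0=2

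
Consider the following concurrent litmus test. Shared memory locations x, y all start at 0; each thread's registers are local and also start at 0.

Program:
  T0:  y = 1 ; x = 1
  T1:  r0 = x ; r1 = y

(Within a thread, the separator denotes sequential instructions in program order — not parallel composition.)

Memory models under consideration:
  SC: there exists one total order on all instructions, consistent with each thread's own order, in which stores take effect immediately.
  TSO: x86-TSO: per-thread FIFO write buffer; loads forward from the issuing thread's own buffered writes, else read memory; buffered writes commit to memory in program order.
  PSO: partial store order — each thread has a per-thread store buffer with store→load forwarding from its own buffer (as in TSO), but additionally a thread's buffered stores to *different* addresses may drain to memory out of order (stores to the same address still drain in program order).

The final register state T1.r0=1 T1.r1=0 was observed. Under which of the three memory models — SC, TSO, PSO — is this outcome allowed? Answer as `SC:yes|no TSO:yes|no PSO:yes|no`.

outcome vector order: (T1.r0,T1.r1)
under SC → 00, 01, 11
under TSO → 00, 01, 11
under PSO → 00, 01, 10, 11
target 10 ∈ {PSO}

SC:no TSO:no PSO:yes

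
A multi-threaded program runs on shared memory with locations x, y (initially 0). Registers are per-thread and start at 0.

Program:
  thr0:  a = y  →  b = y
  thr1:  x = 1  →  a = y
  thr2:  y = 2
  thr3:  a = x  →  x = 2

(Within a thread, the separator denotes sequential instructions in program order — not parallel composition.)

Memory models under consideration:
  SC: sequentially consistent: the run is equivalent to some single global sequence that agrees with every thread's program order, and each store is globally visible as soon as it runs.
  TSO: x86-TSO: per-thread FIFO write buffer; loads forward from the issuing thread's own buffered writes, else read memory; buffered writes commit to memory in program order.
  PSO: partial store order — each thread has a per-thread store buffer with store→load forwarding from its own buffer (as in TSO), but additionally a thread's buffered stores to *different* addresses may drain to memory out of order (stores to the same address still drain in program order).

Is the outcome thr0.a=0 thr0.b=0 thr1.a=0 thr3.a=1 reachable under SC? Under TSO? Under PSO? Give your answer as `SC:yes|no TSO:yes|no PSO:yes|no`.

SC:yes TSO:yes PSO:yes

outcome vector order: (thr0.a,thr0.b,thr1.a,thr3.a)
SC: 12 outcomes — {(0,0,0,0), (0,0,0,1), (0,0,2,0), (0,0,2,1), (0,2,0,0), (0,2,0,1), (0,2,2,0), (0,2,2,1), (2,2,0,0), (2,2,0,1), (2,2,2,0), (2,2,2,1)}
TSO: 12 outcomes — {(0,0,0,0), (0,0,0,1), (0,0,2,0), (0,0,2,1), (0,2,0,0), (0,2,0,1), (0,2,2,0), (0,2,2,1), (2,2,0,0), (2,2,0,1), (2,2,2,0), (2,2,2,1)}
PSO: 12 outcomes — {(0,0,0,0), (0,0,0,1), (0,0,2,0), (0,0,2,1), (0,2,0,0), (0,2,0,1), (0,2,2,0), (0,2,2,1), (2,2,0,0), (2,2,0,1), (2,2,2,0), (2,2,2,1)}
target (0,0,0,1) ∈ {SC,TSO,PSO}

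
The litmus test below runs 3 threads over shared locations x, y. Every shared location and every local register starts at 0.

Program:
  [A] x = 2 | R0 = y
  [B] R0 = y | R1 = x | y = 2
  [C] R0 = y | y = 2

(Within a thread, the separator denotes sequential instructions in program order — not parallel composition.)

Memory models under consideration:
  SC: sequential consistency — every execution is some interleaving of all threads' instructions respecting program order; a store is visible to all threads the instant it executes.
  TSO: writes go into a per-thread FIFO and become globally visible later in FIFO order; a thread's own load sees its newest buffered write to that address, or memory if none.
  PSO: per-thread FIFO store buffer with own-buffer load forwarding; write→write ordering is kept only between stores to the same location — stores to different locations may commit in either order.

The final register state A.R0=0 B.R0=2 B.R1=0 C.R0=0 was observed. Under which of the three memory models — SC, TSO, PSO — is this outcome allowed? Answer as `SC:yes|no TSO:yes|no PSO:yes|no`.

SC:no TSO:yes PSO:yes

outcome vector order: (A.R0,B.R0,B.R1,C.R0)
under SC → <0 0 0 0> <0 0 0 2> <0 0 2 0> <0 0 2 2> <0 2 2 0> <2 0 0 0> <2 0 0 2> <2 0 2 0> <2 0 2 2> <2 2 0 0> <2 2 2 0>
under TSO → <0 0 0 0> <0 0 0 2> <0 0 2 0> <0 0 2 2> <0 2 0 0> <0 2 2 0> <2 0 0 0> <2 0 0 2> <2 0 2 0> <2 0 2 2> <2 2 0 0> <2 2 2 0>
under PSO → <0 0 0 0> <0 0 0 2> <0 0 2 0> <0 0 2 2> <0 2 0 0> <0 2 2 0> <2 0 0 0> <2 0 0 2> <2 0 2 0> <2 0 2 2> <2 2 0 0> <2 2 2 0>
target <0 2 0 0> ∈ {TSO,PSO}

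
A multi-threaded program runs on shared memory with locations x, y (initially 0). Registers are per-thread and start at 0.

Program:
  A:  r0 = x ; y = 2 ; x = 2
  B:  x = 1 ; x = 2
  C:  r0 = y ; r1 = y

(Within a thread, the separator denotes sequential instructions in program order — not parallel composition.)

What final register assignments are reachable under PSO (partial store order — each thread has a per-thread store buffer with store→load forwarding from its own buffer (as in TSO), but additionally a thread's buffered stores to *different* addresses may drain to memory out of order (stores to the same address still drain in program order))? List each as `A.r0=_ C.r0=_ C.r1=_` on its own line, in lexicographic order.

outcome vector order: (A.r0,C.r0,C.r1)
|PSO outcomes| = 9

A.r0=0 C.r0=0 C.r1=0
A.r0=0 C.r0=0 C.r1=2
A.r0=0 C.r0=2 C.r1=2
A.r0=1 C.r0=0 C.r1=0
A.r0=1 C.r0=0 C.r1=2
A.r0=1 C.r0=2 C.r1=2
A.r0=2 C.r0=0 C.r1=0
A.r0=2 C.r0=0 C.r1=2
A.r0=2 C.r0=2 C.r1=2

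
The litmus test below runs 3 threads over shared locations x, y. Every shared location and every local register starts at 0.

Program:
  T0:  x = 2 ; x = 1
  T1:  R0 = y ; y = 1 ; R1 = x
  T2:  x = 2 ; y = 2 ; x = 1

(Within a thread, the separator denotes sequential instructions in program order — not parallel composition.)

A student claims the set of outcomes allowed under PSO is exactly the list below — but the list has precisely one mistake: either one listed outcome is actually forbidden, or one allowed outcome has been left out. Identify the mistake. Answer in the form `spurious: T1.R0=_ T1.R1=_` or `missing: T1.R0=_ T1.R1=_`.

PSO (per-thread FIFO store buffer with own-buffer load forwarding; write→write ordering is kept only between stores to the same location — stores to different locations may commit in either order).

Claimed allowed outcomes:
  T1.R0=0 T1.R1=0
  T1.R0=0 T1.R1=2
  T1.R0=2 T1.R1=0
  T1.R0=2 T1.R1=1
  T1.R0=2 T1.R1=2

missing: T1.R0=0 T1.R1=1

outcome vector order: (T1.R0,T1.R1)
PSO (6): <0 0>; <0 1>; <0 2>; <2 0>; <2 1>; <2 2>
PSO∖claimed = {<0 1>}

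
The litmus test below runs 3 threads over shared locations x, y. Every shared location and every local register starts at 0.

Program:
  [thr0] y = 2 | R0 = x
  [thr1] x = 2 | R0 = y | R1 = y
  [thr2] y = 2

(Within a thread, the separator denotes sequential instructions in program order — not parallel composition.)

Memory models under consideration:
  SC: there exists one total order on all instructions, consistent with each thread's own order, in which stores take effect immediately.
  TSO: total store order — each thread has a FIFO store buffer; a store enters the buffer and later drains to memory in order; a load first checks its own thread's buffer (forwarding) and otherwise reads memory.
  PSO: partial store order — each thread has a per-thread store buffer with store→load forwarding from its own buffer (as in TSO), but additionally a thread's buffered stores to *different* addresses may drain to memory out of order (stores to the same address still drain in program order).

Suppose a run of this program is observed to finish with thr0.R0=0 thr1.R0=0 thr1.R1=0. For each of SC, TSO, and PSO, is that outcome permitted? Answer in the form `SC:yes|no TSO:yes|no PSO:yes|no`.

outcome vector order: (thr0.R0,thr1.R0,thr1.R1)
[SC] allowed = {0/2/2, 2/0/0, 2/0/2, 2/2/2}
[TSO] allowed = {0/0/0, 0/0/2, 0/2/2, 2/0/0, 2/0/2, 2/2/2}
[PSO] allowed = {0/0/0, 0/0/2, 0/2/2, 2/0/0, 2/0/2, 2/2/2}
target 0/0/0 ∈ {TSO,PSO}

SC:no TSO:yes PSO:yes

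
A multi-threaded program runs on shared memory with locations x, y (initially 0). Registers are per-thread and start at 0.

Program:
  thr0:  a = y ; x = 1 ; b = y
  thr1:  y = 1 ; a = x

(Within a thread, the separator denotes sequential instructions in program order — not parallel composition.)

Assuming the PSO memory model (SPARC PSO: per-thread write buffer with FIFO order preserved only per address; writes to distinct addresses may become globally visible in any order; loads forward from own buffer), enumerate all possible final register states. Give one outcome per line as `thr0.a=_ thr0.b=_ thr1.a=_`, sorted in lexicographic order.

thr0.a=0 thr0.b=0 thr1.a=0
thr0.a=0 thr0.b=0 thr1.a=1
thr0.a=0 thr0.b=1 thr1.a=0
thr0.a=0 thr0.b=1 thr1.a=1
thr0.a=1 thr0.b=1 thr1.a=0
thr0.a=1 thr0.b=1 thr1.a=1

outcome vector order: (thr0.a,thr0.b,thr1.a)
|PSO outcomes| = 6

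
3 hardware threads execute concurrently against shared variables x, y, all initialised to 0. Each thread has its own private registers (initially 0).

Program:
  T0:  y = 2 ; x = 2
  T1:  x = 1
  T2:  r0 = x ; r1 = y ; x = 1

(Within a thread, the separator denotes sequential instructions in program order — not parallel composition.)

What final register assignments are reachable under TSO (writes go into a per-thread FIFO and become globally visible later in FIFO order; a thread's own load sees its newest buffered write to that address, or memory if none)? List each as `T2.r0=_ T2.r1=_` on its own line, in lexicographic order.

T2.r0=0 T2.r1=0
T2.r0=0 T2.r1=2
T2.r0=1 T2.r1=0
T2.r0=1 T2.r1=2
T2.r0=2 T2.r1=2

outcome vector order: (T2.r0,T2.r1)
|TSO outcomes| = 5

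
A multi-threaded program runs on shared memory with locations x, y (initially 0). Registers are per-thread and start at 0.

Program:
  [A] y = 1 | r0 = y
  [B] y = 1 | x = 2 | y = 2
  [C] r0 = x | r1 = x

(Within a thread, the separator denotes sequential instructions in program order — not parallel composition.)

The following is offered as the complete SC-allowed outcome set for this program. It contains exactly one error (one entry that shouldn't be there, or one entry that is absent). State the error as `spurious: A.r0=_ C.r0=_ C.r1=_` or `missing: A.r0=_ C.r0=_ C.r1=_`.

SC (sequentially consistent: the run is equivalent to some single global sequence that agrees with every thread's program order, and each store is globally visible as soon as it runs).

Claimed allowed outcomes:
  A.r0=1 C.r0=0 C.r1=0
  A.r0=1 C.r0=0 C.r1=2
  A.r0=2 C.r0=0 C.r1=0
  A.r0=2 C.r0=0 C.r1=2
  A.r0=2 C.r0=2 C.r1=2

outcome vector order: (A.r0,C.r0,C.r1)
SC (6): <1 0 0>, <1 0 2>, <1 2 2>, <2 0 0>, <2 0 2>, <2 2 2>
SC∖claimed = {<1 2 2>}

missing: A.r0=1 C.r0=2 C.r1=2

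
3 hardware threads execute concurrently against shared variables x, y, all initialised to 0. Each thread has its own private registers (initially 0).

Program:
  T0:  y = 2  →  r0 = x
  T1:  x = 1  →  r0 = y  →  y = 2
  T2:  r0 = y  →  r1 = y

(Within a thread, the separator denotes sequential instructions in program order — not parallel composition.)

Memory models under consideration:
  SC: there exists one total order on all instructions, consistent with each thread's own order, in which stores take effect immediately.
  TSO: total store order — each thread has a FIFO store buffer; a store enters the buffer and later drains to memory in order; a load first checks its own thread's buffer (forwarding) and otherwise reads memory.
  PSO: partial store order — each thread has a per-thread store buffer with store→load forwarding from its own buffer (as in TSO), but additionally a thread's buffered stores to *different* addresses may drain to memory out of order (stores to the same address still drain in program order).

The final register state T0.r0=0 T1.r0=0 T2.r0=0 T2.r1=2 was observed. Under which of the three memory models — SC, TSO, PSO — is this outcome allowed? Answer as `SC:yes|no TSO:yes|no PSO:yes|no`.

SC:no TSO:yes PSO:yes

outcome vector order: (T0.r0,T1.r0,T2.r0,T2.r1)
SC: 9 outcomes — {0200, 0202, 0222, 1000, 1002, 1022, 1200, 1202, 1222}
TSO: 12 outcomes — {0000, 0002, 0022, 0200, 0202, 0222, 1000, 1002, 1022, 1200, 1202, 1222}
PSO: 12 outcomes — {0000, 0002, 0022, 0200, 0202, 0222, 1000, 1002, 1022, 1200, 1202, 1222}
target 0002 ∈ {TSO,PSO}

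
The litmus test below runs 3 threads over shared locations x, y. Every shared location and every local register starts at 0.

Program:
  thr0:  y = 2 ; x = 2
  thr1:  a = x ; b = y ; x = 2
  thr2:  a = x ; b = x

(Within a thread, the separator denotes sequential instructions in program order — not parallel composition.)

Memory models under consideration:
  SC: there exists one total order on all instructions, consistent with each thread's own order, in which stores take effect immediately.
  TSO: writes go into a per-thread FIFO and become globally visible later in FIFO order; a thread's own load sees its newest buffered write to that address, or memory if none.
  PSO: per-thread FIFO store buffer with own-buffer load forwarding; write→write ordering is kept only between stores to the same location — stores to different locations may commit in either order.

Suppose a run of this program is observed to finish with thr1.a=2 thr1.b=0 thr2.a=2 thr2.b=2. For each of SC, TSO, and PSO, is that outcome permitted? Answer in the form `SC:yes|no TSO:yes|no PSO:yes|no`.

SC:no TSO:no PSO:yes

outcome vector order: (thr1.a,thr1.b,thr2.a,thr2.b)
SC (9): 0/0/0/0 0/0/0/2 0/0/2/2 0/2/0/0 0/2/0/2 0/2/2/2 2/2/0/0 2/2/0/2 2/2/2/2
TSO (9): 0/0/0/0 0/0/0/2 0/0/2/2 0/2/0/0 0/2/0/2 0/2/2/2 2/2/0/0 2/2/0/2 2/2/2/2
PSO (12): 0/0/0/0 0/0/0/2 0/0/2/2 0/2/0/0 0/2/0/2 0/2/2/2 2/0/0/0 2/0/0/2 2/0/2/2 2/2/0/0 2/2/0/2 2/2/2/2
target 2/0/2/2 ∈ {PSO}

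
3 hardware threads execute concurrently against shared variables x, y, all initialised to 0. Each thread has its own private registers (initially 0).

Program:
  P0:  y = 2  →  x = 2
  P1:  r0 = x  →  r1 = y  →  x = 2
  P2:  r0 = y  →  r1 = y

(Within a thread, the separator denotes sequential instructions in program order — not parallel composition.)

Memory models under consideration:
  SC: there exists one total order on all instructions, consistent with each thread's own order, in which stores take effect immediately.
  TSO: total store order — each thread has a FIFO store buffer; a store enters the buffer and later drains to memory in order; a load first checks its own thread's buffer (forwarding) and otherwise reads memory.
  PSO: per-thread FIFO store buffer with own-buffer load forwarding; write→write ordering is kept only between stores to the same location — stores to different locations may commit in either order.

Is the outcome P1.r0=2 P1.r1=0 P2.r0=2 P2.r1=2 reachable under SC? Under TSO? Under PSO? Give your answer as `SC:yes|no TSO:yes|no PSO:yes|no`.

SC:no TSO:no PSO:yes

outcome vector order: (P1.r0,P1.r1,P2.r0,P2.r1)
SC: 9 outcomes — {(0,0,0,0); (0,0,0,2); (0,0,2,2); (0,2,0,0); (0,2,0,2); (0,2,2,2); (2,2,0,0); (2,2,0,2); (2,2,2,2)}
TSO: 9 outcomes — {(0,0,0,0); (0,0,0,2); (0,0,2,2); (0,2,0,0); (0,2,0,2); (0,2,2,2); (2,2,0,0); (2,2,0,2); (2,2,2,2)}
PSO: 12 outcomes — {(0,0,0,0); (0,0,0,2); (0,0,2,2); (0,2,0,0); (0,2,0,2); (0,2,2,2); (2,0,0,0); (2,0,0,2); (2,0,2,2); (2,2,0,0); (2,2,0,2); (2,2,2,2)}
target (2,0,2,2) ∈ {PSO}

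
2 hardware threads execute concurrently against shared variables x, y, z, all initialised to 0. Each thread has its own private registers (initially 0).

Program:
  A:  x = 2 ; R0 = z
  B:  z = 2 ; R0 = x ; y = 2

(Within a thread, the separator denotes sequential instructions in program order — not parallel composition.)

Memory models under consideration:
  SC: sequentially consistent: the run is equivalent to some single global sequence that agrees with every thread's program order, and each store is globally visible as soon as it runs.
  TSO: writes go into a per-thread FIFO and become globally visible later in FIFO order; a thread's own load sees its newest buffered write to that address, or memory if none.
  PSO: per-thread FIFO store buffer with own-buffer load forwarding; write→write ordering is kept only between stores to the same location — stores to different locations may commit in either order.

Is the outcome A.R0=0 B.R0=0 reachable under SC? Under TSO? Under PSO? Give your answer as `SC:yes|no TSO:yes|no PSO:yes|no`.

outcome vector order: (A.R0,B.R0)
SC (3): (0,2), (2,0), (2,2)
TSO (4): (0,0), (0,2), (2,0), (2,2)
PSO (4): (0,0), (0,2), (2,0), (2,2)
target (0,0) ∈ {TSO,PSO}

SC:no TSO:yes PSO:yes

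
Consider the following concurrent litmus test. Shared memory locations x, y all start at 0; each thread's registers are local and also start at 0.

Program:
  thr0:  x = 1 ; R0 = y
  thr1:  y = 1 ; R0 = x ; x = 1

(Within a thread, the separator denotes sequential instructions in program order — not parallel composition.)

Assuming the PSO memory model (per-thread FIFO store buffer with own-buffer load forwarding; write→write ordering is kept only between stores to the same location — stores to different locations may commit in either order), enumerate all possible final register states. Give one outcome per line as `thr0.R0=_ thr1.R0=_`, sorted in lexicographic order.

outcome vector order: (thr0.R0,thr1.R0)
|PSO outcomes| = 4

thr0.R0=0 thr1.R0=0
thr0.R0=0 thr1.R0=1
thr0.R0=1 thr1.R0=0
thr0.R0=1 thr1.R0=1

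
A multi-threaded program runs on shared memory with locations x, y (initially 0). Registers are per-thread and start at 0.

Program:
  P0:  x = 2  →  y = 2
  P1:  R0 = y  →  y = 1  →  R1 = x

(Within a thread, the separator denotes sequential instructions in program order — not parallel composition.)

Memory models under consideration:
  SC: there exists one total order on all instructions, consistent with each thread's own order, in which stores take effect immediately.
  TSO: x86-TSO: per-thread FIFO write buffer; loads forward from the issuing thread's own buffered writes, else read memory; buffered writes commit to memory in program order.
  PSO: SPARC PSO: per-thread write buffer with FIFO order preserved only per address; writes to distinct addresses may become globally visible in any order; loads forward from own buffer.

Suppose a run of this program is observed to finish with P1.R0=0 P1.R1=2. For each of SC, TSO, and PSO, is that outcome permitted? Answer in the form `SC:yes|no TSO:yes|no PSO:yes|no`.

SC:yes TSO:yes PSO:yes

outcome vector order: (P1.R0,P1.R1)
under SC → <0 0>; <0 2>; <2 2>
under TSO → <0 0>; <0 2>; <2 2>
under PSO → <0 0>; <0 2>; <2 0>; <2 2>
target <0 2> ∈ {SC,TSO,PSO}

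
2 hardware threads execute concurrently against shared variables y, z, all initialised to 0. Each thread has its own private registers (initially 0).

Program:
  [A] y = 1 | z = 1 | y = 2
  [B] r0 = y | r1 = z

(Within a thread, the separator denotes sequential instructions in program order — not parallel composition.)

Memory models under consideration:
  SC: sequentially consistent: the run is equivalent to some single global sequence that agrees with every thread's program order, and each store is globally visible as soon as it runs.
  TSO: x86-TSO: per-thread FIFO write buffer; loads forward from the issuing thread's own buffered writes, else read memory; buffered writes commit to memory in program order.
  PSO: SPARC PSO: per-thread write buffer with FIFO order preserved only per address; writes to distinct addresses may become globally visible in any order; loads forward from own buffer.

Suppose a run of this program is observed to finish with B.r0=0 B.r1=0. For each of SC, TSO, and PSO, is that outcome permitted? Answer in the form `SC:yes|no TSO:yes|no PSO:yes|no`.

SC:yes TSO:yes PSO:yes

outcome vector order: (B.r0,B.r1)
[SC] allowed = {00, 01, 10, 11, 21}
[TSO] allowed = {00, 01, 10, 11, 21}
[PSO] allowed = {00, 01, 10, 11, 20, 21}
target 00 ∈ {SC,TSO,PSO}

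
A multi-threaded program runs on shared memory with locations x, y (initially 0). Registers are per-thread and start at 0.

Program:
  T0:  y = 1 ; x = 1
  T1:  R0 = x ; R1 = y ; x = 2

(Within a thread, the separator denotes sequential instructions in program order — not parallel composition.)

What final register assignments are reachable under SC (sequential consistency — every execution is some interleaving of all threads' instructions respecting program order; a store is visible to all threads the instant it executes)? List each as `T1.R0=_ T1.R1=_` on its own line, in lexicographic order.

outcome vector order: (T1.R0,T1.R1)
|SC outcomes| = 3

T1.R0=0 T1.R1=0
T1.R0=0 T1.R1=1
T1.R0=1 T1.R1=1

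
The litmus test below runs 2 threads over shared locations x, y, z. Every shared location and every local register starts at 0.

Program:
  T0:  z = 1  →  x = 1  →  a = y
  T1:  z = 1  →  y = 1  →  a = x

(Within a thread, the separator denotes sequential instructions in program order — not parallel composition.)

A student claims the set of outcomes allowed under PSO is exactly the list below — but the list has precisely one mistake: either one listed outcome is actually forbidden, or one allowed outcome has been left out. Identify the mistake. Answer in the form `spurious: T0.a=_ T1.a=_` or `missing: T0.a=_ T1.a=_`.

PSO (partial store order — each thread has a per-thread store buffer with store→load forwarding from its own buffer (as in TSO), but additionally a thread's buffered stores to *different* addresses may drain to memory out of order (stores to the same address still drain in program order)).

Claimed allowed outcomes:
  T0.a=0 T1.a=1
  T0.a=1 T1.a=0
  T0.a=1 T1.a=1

missing: T0.a=0 T1.a=0

outcome vector order: (T0.a,T1.a)
under PSO → (0,0) (0,1) (1,0) (1,1)
PSO∖claimed = {(0,0)}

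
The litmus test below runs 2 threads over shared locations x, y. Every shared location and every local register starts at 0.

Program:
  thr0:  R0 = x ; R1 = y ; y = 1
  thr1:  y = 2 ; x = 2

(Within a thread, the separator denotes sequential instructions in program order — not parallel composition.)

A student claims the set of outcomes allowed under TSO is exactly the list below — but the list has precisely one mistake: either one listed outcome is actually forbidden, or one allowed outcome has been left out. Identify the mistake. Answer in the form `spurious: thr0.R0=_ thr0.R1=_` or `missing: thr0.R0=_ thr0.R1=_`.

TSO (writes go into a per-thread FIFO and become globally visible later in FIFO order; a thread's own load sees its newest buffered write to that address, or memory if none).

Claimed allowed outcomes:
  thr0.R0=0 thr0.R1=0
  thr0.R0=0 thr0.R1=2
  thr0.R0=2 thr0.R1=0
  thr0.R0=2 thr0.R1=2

spurious: thr0.R0=2 thr0.R1=0

outcome vector order: (thr0.R0,thr0.R1)
under TSO → 00, 02, 22
claimed∖TSO = {20}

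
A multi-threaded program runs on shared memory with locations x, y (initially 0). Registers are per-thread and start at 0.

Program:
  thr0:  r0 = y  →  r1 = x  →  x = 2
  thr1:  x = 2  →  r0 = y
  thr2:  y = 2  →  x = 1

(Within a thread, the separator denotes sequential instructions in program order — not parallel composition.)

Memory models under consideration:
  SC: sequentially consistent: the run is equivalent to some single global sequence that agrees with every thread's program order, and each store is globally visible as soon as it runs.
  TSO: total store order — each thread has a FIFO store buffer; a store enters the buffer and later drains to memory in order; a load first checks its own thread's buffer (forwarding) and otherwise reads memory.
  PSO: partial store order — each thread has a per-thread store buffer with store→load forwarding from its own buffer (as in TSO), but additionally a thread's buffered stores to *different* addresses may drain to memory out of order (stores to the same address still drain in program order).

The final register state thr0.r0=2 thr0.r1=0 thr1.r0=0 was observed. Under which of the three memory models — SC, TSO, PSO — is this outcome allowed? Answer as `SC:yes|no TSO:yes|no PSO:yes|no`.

outcome vector order: (thr0.r0,thr0.r1,thr1.r0)
SC (11): 0/0/0, 0/0/2, 0/1/0, 0/1/2, 0/2/0, 0/2/2, 2/0/2, 2/1/0, 2/1/2, 2/2/0, 2/2/2
TSO (12): 0/0/0, 0/0/2, 0/1/0, 0/1/2, 0/2/0, 0/2/2, 2/0/0, 2/0/2, 2/1/0, 2/1/2, 2/2/0, 2/2/2
PSO (12): 0/0/0, 0/0/2, 0/1/0, 0/1/2, 0/2/0, 0/2/2, 2/0/0, 2/0/2, 2/1/0, 2/1/2, 2/2/0, 2/2/2
target 2/0/0 ∈ {TSO,PSO}

SC:no TSO:yes PSO:yes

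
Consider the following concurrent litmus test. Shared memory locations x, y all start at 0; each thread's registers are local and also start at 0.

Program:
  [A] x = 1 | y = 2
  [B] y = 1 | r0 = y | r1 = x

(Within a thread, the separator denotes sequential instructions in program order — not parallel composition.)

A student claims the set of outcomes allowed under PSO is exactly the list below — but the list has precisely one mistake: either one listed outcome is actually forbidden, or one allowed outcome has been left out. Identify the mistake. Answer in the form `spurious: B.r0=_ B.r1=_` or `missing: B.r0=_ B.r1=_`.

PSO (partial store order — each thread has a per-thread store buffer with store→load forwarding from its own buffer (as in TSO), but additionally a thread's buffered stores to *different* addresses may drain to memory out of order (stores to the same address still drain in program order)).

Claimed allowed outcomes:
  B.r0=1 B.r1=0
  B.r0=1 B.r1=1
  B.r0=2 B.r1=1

missing: B.r0=2 B.r1=0

outcome vector order: (B.r0,B.r1)
PSO (4): 10 11 20 21
PSO∖claimed = {20}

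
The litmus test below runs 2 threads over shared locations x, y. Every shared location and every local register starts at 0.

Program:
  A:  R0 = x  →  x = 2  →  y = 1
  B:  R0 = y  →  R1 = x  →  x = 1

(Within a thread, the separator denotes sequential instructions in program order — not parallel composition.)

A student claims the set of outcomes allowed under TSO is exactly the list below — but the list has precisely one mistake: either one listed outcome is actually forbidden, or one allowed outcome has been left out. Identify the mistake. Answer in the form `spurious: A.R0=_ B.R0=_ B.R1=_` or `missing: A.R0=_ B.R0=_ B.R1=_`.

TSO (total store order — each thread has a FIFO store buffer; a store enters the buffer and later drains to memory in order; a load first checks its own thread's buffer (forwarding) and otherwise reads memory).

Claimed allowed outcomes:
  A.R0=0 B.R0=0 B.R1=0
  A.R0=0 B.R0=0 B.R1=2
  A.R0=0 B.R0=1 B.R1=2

missing: A.R0=1 B.R0=0 B.R1=0

outcome vector order: (A.R0,B.R0,B.R1)
under TSO → <0 0 0> <0 0 2> <0 1 2> <1 0 0>
TSO∖claimed = {<1 0 0>}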